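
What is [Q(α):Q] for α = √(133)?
[Q(α):Q] = 2

[Q(α):Q] equals the degree of the minimal polynomial of α. Here α^2 = 133 and x^2 - 133 is irreducible (d = 133 is squarefree, ≠ 1, hence not a square), so deg(m_α) = 2. Thus [Q(α):Q] = 2.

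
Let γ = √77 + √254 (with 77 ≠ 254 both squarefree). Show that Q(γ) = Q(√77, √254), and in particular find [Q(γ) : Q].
[Q(γ) : Q] = 4 (equivalently, Q(γ) = Q(√77, √254))

Obviously Q(γ) ⊆ Q(√77, √254), and [Q(√77, √254):Q] = 4 (since 77, 254 are distinct squarefree integers > 1 with 19558 not a perfect square). To show equality we compute the minimal polynomial of γ. From γ = √77 + √254: γ^2 = 77 + 2√(19558) + 254 = 331 + 2√(19558), so γ^2 - 331 = 2√(19558); squaring, (γ^2 - 331)^2 = 4·19558, i.e. γ^4 - 662γ^2 + 109561 - 78232 = 0, i.e. γ^4 - 662γ^2 + 31329 = 0. So γ is a root of x^4 - 662x^2 + 31329. This polynomial is irreducible over Q: it has no rational root (each ±√77 ± √254 is irrational), and any factorization into two quadratics over Q would force √(19558) ∈ Q (pairing opposite roots) or √77, √254 ∈ Q (other pairings), all impossible. Hence [Q(γ):Q] = 4 = [Q(√77, √254):Q], so Q(γ) = Q(√77, √254).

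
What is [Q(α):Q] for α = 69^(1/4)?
[Q(α):Q] = 4

α is a root of x^4 - 69. By Eisenstein's criterion at the prime p = 3 (which divides the constant term 69 but p^2 = 9 does not, since 69 is squarefree), x^4 - 69 is irreducible over Q. Hence [Q(α):Q] = 4.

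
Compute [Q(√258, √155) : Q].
[Q(√258, √155) : Q] = 4

[Q(√258):Q] = 2 (min poly x^2 - 258, irreducible since 258 is squarefree > 1). For the top step, suppose √155 ∈ Q(√258), say √155 = c + d√258 with c, d ∈ Q. Squaring: 155 = c^2 + 258d^2 + 2cd√258. Since √258 ∉ Q this forces 2cd = 0. If d = 0 then √155 = c ∈ Q, contradicting 155 squarefree > 1. If c = 0 then 155 = 258d^2, so 258·155 = (258d)^2 is a perfect square in Q — but 258·155 = 39990 is not a perfect square (since 258 and 155 are distinct squarefree integers). Contradiction. Hence √155 ∉ Q(√258), so x^2 - 155 stays irreducible over Q(√258) and [Q(√258, √155) : Q(√258)] = 2. By the tower law, [Q(√258, √155) : Q] = 2 · 2 = 4.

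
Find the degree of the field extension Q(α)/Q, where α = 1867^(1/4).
[Q(α):Q] = 4

α is a root of x^4 - 1867. By Eisenstein's criterion at the prime p = 1867 (which divides the constant term 1867 but p^2 = 3485689 does not, since 1867 is squarefree), x^4 - 1867 is irreducible over Q. Hence [Q(α):Q] = 4.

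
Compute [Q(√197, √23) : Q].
[Q(√197, √23) : Q] = 4

[Q(√197):Q] = 2 (min poly x^2 - 197, irreducible since 197 is squarefree > 1). For the top step, suppose √23 ∈ Q(√197), say √23 = c + d√197 with c, d ∈ Q. Squaring: 23 = c^2 + 197d^2 + 2cd√197. Since √197 ∉ Q this forces 2cd = 0. If d = 0 then √23 = c ∈ Q, contradicting 23 squarefree > 1. If c = 0 then 23 = 197d^2, so 197·23 = (197d)^2 is a perfect square in Q — but 197·23 = 4531 is not a perfect square (since 197 and 23 are distinct squarefree integers). Contradiction. Hence √23 ∉ Q(√197), so x^2 - 23 stays irreducible over Q(√197) and [Q(√197, √23) : Q(√197)] = 2. By the tower law, [Q(√197, √23) : Q] = 2 · 2 = 4.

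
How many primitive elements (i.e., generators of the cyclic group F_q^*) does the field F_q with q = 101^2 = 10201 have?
There are φ(10200) = 2560 primitive elements

F_q^* is cyclic of order q - 1 = 10200. A cyclic group of order m has exactly φ(m) generators. Here m = 10200 = 2^3 · 3 · 5^2 · 17, so the number of primitive elements is φ(10200) = 2560.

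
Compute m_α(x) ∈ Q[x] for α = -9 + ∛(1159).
m_α(x) = x^3 + 27x^2 + 243x - 430

Set β = α + 9 = ∛(1159), so β^3 = 1159. Then (α + 9)^3 - 1159 = 0, i.e. α is a root of g(x) = (x + 9)^3 - 1159 = x^3 + 27x^2 + 243x - 430. Since g(x) = h(x + 9) where h(x) = x^3 - 1159, and h is irreducible over Q (because 1159 is not a perfect cube, so h has no rational root, and a monic cubic with no rational root is irreducible), g is also irreducible (irreducibility is preserved under the substitution x → x + 9). Hence m_α(x) = x^3 + 27x^2 + 243x - 430.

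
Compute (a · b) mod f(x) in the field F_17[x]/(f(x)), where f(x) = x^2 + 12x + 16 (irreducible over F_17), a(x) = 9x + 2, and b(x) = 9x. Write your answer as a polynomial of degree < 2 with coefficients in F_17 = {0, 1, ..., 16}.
a · b ≡ 15x + 13 (mod f(x))

Multiply in F_17[x]: a(x)·b(x) = (9x + 2)·(9x) = 13x^2 + x. This has degree ≥ 2, so divide by f(x) over F_17: 13x^2 + x = (13)·(x^2 + 12x + 16) + (15x + 13). Hence a·b ≡ 15x + 13 (mod f). (F_17[x]/(f) is a field with 17^2 = 289 elements since f is irreducible of degree 2.)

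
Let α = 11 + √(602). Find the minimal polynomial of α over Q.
m_α(x) = x^2 - 22x - 481

From α - 11 = √(602), squaring gives (α - 11)^2 = 602, i.e. α^2 - 22α + 121 = 602, so α^2 - 22α - 481 = 0. The discriminant of x^2 - 22x - 481 is (-22)^2 - 4·(-481) = 484 + 1924 = 2408, and 4·(602) is not a perfect square in Q since 602 is squarefree and ≠ 1. Hence x^2 - 22x - 481 is irreducible over Q and is the minimal polynomial of α.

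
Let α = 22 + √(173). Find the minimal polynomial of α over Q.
m_α(x) = x^2 - 44x + 311

From α - 22 = √(173), squaring gives (α - 22)^2 = 173, i.e. α^2 - 44α + 484 = 173, so α^2 - 44α + 311 = 0. The discriminant of x^2 - 44x + 311 is (-44)^2 - 4·(311) = 1936 - 1244 = 692, and 4·(173) is not a perfect square in Q since 173 is squarefree and ≠ 1. Hence x^2 - 44x + 311 is irreducible over Q and is the minimal polynomial of α.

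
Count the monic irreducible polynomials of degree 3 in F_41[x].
There are 22960 monic irreducible polynomials of degree 3 over F_41

Each element of F_{41^3} that lies in no proper subfield is a root of exactly one monic irreducible of degree 3 over F_41, and each such polynomial has 3 distinct roots in F_{41^3}. By Möbius inversion the count is N_41(3) = (1/3) Σ_{d|3} μ(3/d) · 41^d = (1/3)(μ(3)·41^1 + μ(1)·41^3) = 68880/3 = 22960.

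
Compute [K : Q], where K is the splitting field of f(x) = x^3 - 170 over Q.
[K : Q] = 6

The roots of x^3 - 170 are ∛170, ω∛170, ω^2∛170 where ω = e^(2πi/3) is a primitive cube root of unity, so K = Q(∛170, ω). Now [Q(∛170):Q] = 3 (since 170 is not a perfect cube, x^3 - 170 is irreducible) and [Q(ω):Q] = 2. Both 2 and 3 divide [K:Q], and [K:Q] ≤ 3·2 = 6, so [K:Q] = 6. (Equivalently: Q(∛170) ⊂ R but ω ∉ R, so [K : Q(∛170)] = 2.)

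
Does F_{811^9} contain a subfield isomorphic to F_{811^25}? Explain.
No: F_{811^25} is not a subfield of F_{811^9}

F_{p^m} embeds in F_{p^n} iff m | n. Here 25 ∤ 9 (since 9 = 0·25 + 9 with remainder 9 ≠ 0), so F_{811^25} is not a subfield of F_{811^9}. Equivalently: if it were, the tower law would give 25 = [F_{811^25}:F_811] dividing [F_{811^9}:F_811] = 9, contradiction.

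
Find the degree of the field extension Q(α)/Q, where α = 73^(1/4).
[Q(α):Q] = 4

α is a root of x^4 - 73. By Eisenstein's criterion at the prime p = 73 (which divides the constant term 73 but p^2 = 5329 does not, since 73 is squarefree), x^4 - 73 is irreducible over Q. Hence [Q(α):Q] = 4.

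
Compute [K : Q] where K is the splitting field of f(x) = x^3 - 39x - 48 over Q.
[K : Q] = 6

By the rational root test, any rational root of the monic integer polynomial f(x) = x^3 - 39x - 48 must be an integer dividing the constant term -48, i.e. one of ±{1, 2, 3, 4, 6, 8, 12, 16, 24, 48}. Evaluating: f(1) = -86, f(-1) = -10, f(2) = -118, f(-2) = 22, f(3) = -138, f(-3) = 42, f(4) = -140, f(-4) = 44, f(6) = -66, f(-6) = -30, f(8) = 152, f(-8) = -248, f(12) = 1212, f(-12) = -1308, f(16) = 3424, f(-16) = -3520, f(24) = 12840, f(-24) = -12936, f(48) = 108672, f(-48) = -108768; none is 0, so f has no rational root and is therefore irreducible over Q (a cubic with no linear factor over a field is irreducible). For an irreducible cubic, the Galois group is A_3 or S_3 according as the discriminant disc(f) = -4a^3 - 27b^2 = -4·(-39)^3 - 27·(-48)^2 = 175068 is or is not a square in Q. Here disc(f) = 175068 is not a perfect square in Q, so the Galois group of f over Q is not contained in A_3 and must be all of S_3. The splitting field has degree |S_3| = 6 over Q, so [K : Q] = 6.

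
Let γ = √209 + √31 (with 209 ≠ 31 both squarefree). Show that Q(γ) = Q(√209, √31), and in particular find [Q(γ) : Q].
[Q(γ) : Q] = 4 (equivalently, Q(γ) = Q(√209, √31))

Obviously Q(γ) ⊆ Q(√209, √31), and [Q(√209, √31):Q] = 4 (since 209, 31 are distinct squarefree integers > 1 with 6479 not a perfect square). To show equality we compute the minimal polynomial of γ. From γ = √209 + √31: γ^2 = 209 + 2√(6479) + 31 = 240 + 2√(6479), so γ^2 - 240 = 2√(6479); squaring, (γ^2 - 240)^2 = 4·6479, i.e. γ^4 - 480γ^2 + 57600 - 25916 = 0, i.e. γ^4 - 480γ^2 + 31684 = 0. So γ is a root of x^4 - 480x^2 + 31684. This polynomial is irreducible over Q: it has no rational root (each ±√209 ± √31 is irrational), and any factorization into two quadratics over Q would force √(6479) ∈ Q (pairing opposite roots) or √209, √31 ∈ Q (other pairings), all impossible. Hence [Q(γ):Q] = 4 = [Q(√209, √31):Q], so Q(γ) = Q(√209, √31).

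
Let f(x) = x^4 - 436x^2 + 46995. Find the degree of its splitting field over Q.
[K : Q] = 4

Solving the quadratic in x^2: x^2 = (436 ± √(436^2 - 4·46995))/2 = (436 ± √2116)/2 = (436 ± 46)/2, giving x^2 = 241 or x^2 = 195. So f(x) = (x^2 - 241)(x^2 - 195) and the roots of f are ±√241, ±√195. Hence the splitting field is K = Q(√241, √195). Since 241 and 195 are distinct squarefree integers > 1, their product 46995 is not a perfect square, so √195 ∉ Q(√241). By the tower law [K:Q] = [Q(√241,√195):Q(√241)] · [Q(√241):Q] = 2 · 2 = 4.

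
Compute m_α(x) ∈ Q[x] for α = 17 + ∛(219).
m_α(x) = x^3 - 51x^2 + 867x - 5132

Set β = α - 17 = ∛(219), so β^3 = 219. Then (α - 17)^3 - 219 = 0, i.e. α is a root of g(x) = (x - 17)^3 - 219 = x^3 - 51x^2 + 867x - 5132. Since g(x) = h(x - 17) where h(x) = x^3 - 219, and h is irreducible over Q (because 219 is not a perfect cube, so h has no rational root, and a monic cubic with no rational root is irreducible), g is also irreducible (irreducibility is preserved under the substitution x → x - 17). Hence m_α(x) = x^3 - 51x^2 + 867x - 5132.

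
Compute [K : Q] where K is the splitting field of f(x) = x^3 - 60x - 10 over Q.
[K : Q] = 6

By the rational root test, any rational root of the monic integer polynomial f(x) = x^3 - 60x - 10 must be an integer dividing the constant term -10, i.e. one of ±{1, 2, 5, 10}. Evaluating: f(1) = -69, f(-1) = 49, f(2) = -122, f(-2) = 102, f(5) = -185, f(-5) = 165, f(10) = 390, f(-10) = -410; none is 0, so f has no rational root and is therefore irreducible over Q (a cubic with no linear factor over a field is irreducible). For an irreducible cubic, the Galois group is A_3 or S_3 according as the discriminant disc(f) = -4a^3 - 27b^2 = -4·(-60)^3 - 27·(-10)^2 = 861300 is or is not a square in Q. Here disc(f) = 861300 is not a perfect square in Q, so the Galois group of f over Q is not contained in A_3 and must be all of S_3. The splitting field has degree |S_3| = 6 over Q, so [K : Q] = 6.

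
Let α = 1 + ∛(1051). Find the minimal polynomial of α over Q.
m_α(x) = x^3 - 3x^2 + 3x - 1052

Set β = α - 1 = ∛(1051), so β^3 = 1051. Then (α - 1)^3 - 1051 = 0, i.e. α is a root of g(x) = (x - 1)^3 - 1051 = x^3 - 3x^2 + 3x - 1052. Since g(x) = h(x - 1) where h(x) = x^3 - 1051, and h is irreducible over Q (because 1051 is not a perfect cube, so h has no rational root, and a monic cubic with no rational root is irreducible), g is also irreducible (irreducibility is preserved under the substitution x → x - 1). Hence m_α(x) = x^3 - 3x^2 + 3x - 1052.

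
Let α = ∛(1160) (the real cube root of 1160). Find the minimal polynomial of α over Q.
m_α(x) = x^3 - 1160

α satisfies α^3 = 1160, so x^3 - 1160 annihilates α. By the rational root test, a rational root p/q (in lowest terms) of x^3 - 1160 would satisfy p^3 = 1160 q^3, forcing q = 1 and p^3 = 1160; but 1160 is not a perfect cube, contradiction. A monic cubic over Q with no rational root is irreducible (any nontrivial factorization would include a linear factor). Hence x^3 - 1160 is the minimal polynomial of α, and in particular [Q(α):Q] = 3.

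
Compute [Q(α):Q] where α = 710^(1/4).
[Q(α):Q] = 4

α is a root of x^4 - 710. By Eisenstein's criterion at the prime p = 2 (which divides the constant term 710 but p^2 = 4 does not, since 710 is squarefree), x^4 - 710 is irreducible over Q. Hence [Q(α):Q] = 4.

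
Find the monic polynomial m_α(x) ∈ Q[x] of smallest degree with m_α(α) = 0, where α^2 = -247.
m_α(x) = x^2 + 247

α satisfies α^2 + 247 = 0, so x^2 + 247 annihilates α. Since d = -247 is squarefree and ≠ 1, it is not a perfect square in Q, so x^2 + 247 has no rational root and is therefore irreducible over Q (a degree-2 polynomial over a field is irreducible iff it has no root). Hence m_α(x) = x^2 + 247.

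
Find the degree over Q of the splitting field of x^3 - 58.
[K : Q] = 6

The roots of x^3 - 58 are ∛58, ω∛58, ω^2∛58 where ω = e^(2πi/3) is a primitive cube root of unity, so K = Q(∛58, ω). Now [Q(∛58):Q] = 3 (since 58 is not a perfect cube, x^3 - 58 is irreducible) and [Q(ω):Q] = 2. Both 2 and 3 divide [K:Q], and [K:Q] ≤ 3·2 = 6, so [K:Q] = 6. (Equivalently: Q(∛58) ⊂ R but ω ∉ R, so [K : Q(∛58)] = 2.)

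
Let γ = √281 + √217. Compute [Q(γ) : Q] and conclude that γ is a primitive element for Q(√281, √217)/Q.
[Q(γ) : Q] = 4 (equivalently, Q(γ) = Q(√281, √217))

Obviously Q(γ) ⊆ Q(√281, √217), and [Q(√281, √217):Q] = 4 (since 281, 217 are distinct squarefree integers > 1 with 60977 not a perfect square). To show equality we compute the minimal polynomial of γ. From γ = √281 + √217: γ^2 = 281 + 2√(60977) + 217 = 498 + 2√(60977), so γ^2 - 498 = 2√(60977); squaring, (γ^2 - 498)^2 = 4·60977, i.e. γ^4 - 996γ^2 + 248004 - 243908 = 0, i.e. γ^4 - 996γ^2 + 4096 = 0. So γ is a root of x^4 - 996x^2 + 4096. This polynomial is irreducible over Q: it has no rational root (each ±√281 ± √217 is irrational), and any factorization into two quadratics over Q would force √(60977) ∈ Q (pairing opposite roots) or √281, √217 ∈ Q (other pairings), all impossible. Hence [Q(γ):Q] = 4 = [Q(√281, √217):Q], so Q(γ) = Q(√281, √217).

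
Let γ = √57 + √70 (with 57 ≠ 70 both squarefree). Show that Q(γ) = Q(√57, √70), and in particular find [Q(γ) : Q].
[Q(γ) : Q] = 4 (equivalently, Q(γ) = Q(√57, √70))

Obviously Q(γ) ⊆ Q(√57, √70), and [Q(√57, √70):Q] = 4 (since 57, 70 are distinct squarefree integers > 1 with 3990 not a perfect square). To show equality we compute the minimal polynomial of γ. From γ = √57 + √70: γ^2 = 57 + 2√(3990) + 70 = 127 + 2√(3990), so γ^2 - 127 = 2√(3990); squaring, (γ^2 - 127)^2 = 4·3990, i.e. γ^4 - 254γ^2 + 16129 - 15960 = 0, i.e. γ^4 - 254γ^2 + 169 = 0. So γ is a root of x^4 - 254x^2 + 169. This polynomial is irreducible over Q: it has no rational root (each ±√57 ± √70 is irrational), and any factorization into two quadratics over Q would force √(3990) ∈ Q (pairing opposite roots) or √57, √70 ∈ Q (other pairings), all impossible. Hence [Q(γ):Q] = 4 = [Q(√57, √70):Q], so Q(γ) = Q(√57, √70).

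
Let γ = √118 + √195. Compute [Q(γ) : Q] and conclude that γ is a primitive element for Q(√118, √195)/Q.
[Q(γ) : Q] = 4 (equivalently, Q(γ) = Q(√118, √195))

Obviously Q(γ) ⊆ Q(√118, √195), and [Q(√118, √195):Q] = 4 (since 118, 195 are distinct squarefree integers > 1 with 23010 not a perfect square). To show equality we compute the minimal polynomial of γ. From γ = √118 + √195: γ^2 = 118 + 2√(23010) + 195 = 313 + 2√(23010), so γ^2 - 313 = 2√(23010); squaring, (γ^2 - 313)^2 = 4·23010, i.e. γ^4 - 626γ^2 + 97969 - 92040 = 0, i.e. γ^4 - 626γ^2 + 5929 = 0. So γ is a root of x^4 - 626x^2 + 5929. This polynomial is irreducible over Q: it has no rational root (each ±√118 ± √195 is irrational), and any factorization into two quadratics over Q would force √(23010) ∈ Q (pairing opposite roots) or √118, √195 ∈ Q (other pairings), all impossible. Hence [Q(γ):Q] = 4 = [Q(√118, √195):Q], so Q(γ) = Q(√118, √195).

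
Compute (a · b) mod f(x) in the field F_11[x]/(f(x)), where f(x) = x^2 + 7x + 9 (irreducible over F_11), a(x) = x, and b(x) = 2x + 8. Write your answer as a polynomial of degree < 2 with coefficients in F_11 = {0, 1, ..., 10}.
a · b ≡ 5x + 4 (mod f(x))

Multiply in F_11[x]: a(x)·b(x) = (x)·(2x + 8) = 2x^2 + 8x. This has degree ≥ 2, so divide by f(x) over F_11: 2x^2 + 8x = (2)·(x^2 + 7x + 9) + (5x + 4). Hence a·b ≡ 5x + 4 (mod f). (F_11[x]/(f) is a field with 11^2 = 121 elements since f is irreducible of degree 2.)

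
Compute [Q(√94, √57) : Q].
[Q(√94, √57) : Q] = 4

[Q(√94):Q] = 2 (min poly x^2 - 94, irreducible since 94 is squarefree > 1). For the top step, suppose √57 ∈ Q(√94), say √57 = c + d√94 with c, d ∈ Q. Squaring: 57 = c^2 + 94d^2 + 2cd√94. Since √94 ∉ Q this forces 2cd = 0. If d = 0 then √57 = c ∈ Q, contradicting 57 squarefree > 1. If c = 0 then 57 = 94d^2, so 94·57 = (94d)^2 is a perfect square in Q — but 94·57 = 5358 is not a perfect square (since 94 and 57 are distinct squarefree integers). Contradiction. Hence √57 ∉ Q(√94), so x^2 - 57 stays irreducible over Q(√94) and [Q(√94, √57) : Q(√94)] = 2. By the tower law, [Q(√94, √57) : Q] = 2 · 2 = 4.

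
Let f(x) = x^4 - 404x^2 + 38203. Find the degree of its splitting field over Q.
[K : Q] = 4

Solving the quadratic in x^2: x^2 = (404 ± √(404^2 - 4·38203))/2 = (404 ± √10404)/2 = (404 ± 102)/2, giving x^2 = 253 or x^2 = 151. So f(x) = (x^2 - 253)(x^2 - 151) and the roots of f are ±√253, ±√151. Hence the splitting field is K = Q(√253, √151). Since 253 and 151 are distinct squarefree integers > 1, their product 38203 is not a perfect square, so √151 ∉ Q(√253). By the tower law [K:Q] = [Q(√253,√151):Q(√253)] · [Q(√253):Q] = 2 · 2 = 4.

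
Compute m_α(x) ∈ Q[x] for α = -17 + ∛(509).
m_α(x) = x^3 + 51x^2 + 867x + 4404

Set β = α + 17 = ∛(509), so β^3 = 509. Then (α + 17)^3 - 509 = 0, i.e. α is a root of g(x) = (x + 17)^3 - 509 = x^3 + 51x^2 + 867x + 4404. Since g(x) = h(x + 17) where h(x) = x^3 - 509, and h is irreducible over Q (because 509 is not a perfect cube, so h has no rational root, and a monic cubic with no rational root is irreducible), g is also irreducible (irreducibility is preserved under the substitution x → x + 17). Hence m_α(x) = x^3 + 51x^2 + 867x + 4404.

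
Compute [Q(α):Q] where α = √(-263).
[Q(α):Q] = 2

[Q(α):Q] equals the degree of the minimal polynomial of α. Here α^2 = -263 and x^2 + 263 is irreducible (d = -263 is squarefree, ≠ 1, hence not a square), so deg(m_α) = 2. Thus [Q(α):Q] = 2.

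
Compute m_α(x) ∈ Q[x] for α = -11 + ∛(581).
m_α(x) = x^3 + 33x^2 + 363x + 750

Set β = α + 11 = ∛(581), so β^3 = 581. Then (α + 11)^3 - 581 = 0, i.e. α is a root of g(x) = (x + 11)^3 - 581 = x^3 + 33x^2 + 363x + 750. Since g(x) = h(x + 11) where h(x) = x^3 - 581, and h is irreducible over Q (because 581 is not a perfect cube, so h has no rational root, and a monic cubic with no rational root is irreducible), g is also irreducible (irreducibility is preserved under the substitution x → x + 11). Hence m_α(x) = x^3 + 33x^2 + 363x + 750.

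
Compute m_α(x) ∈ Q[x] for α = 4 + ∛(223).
m_α(x) = x^3 - 12x^2 + 48x - 287

Set β = α - 4 = ∛(223), so β^3 = 223. Then (α - 4)^3 - 223 = 0, i.e. α is a root of g(x) = (x - 4)^3 - 223 = x^3 - 12x^2 + 48x - 287. Since g(x) = h(x - 4) where h(x) = x^3 - 223, and h is irreducible over Q (because 223 is not a perfect cube, so h has no rational root, and a monic cubic with no rational root is irreducible), g is also irreducible (irreducibility is preserved under the substitution x → x - 4). Hence m_α(x) = x^3 - 12x^2 + 48x - 287.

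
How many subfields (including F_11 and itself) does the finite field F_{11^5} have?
F_{11^5} has 2 subfields

The subfields of F_{p^n} are exactly the fields F_{p^d} for d | n (each is the fixed field of the unique index-d subgroup of Gal(F_{p^n}/F_p) ≅ Z/nZ). The divisors of n = 5 are {1, 5}, giving 2 subfields: F_{11^1}, F_{11^5}.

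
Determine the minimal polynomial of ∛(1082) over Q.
m_α(x) = x^3 - 1082

α satisfies α^3 = 1082, so x^3 - 1082 annihilates α. By the rational root test, a rational root p/q (in lowest terms) of x^3 - 1082 would satisfy p^3 = 1082 q^3, forcing q = 1 and p^3 = 1082; but 1082 is not a perfect cube, contradiction. A monic cubic over Q with no rational root is irreducible (any nontrivial factorization would include a linear factor). Hence x^3 - 1082 is the minimal polynomial of α, and in particular [Q(α):Q] = 3.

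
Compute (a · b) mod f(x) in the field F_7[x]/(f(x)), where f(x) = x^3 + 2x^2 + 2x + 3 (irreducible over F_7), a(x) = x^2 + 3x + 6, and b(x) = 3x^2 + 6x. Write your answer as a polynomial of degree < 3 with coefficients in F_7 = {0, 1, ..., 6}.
a · b ≡ 5x^2 + 2x + 1 (mod f(x))

Multiply in F_7[x]: a(x)·b(x) = (x^2 + 3x + 6)·(3x^2 + 6x) = 3x^4 + x^3 + x^2 + x. This has degree ≥ 3, so divide by f(x) over F_7: 3x^4 + x^3 + x^2 + x = (3x + 2)·(x^3 + 2x^2 + 2x + 3) + (5x^2 + 2x + 1). Hence a·b ≡ 5x^2 + 2x + 1 (mod f). (F_7[x]/(f) is a field with 7^3 = 343 elements since f is irreducible of degree 3.)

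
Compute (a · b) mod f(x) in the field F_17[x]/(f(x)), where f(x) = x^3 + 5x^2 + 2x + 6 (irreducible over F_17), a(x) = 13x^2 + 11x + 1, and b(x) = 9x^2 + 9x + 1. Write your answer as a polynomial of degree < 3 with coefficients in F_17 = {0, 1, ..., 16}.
a · b ≡ 15x^2 + 5x + 5 (mod f(x))

Multiply in F_17[x]: a(x)·b(x) = (13x^2 + 11x + 1)·(9x^2 + 9x + 1) = 15x^4 + 12x^3 + 2x^2 + 3x + 1. This has degree ≥ 3, so divide by f(x) over F_17: 15x^4 + 12x^3 + 2x^2 + 3x + 1 = (15x + 5)·(x^3 + 5x^2 + 2x + 6) + (15x^2 + 5x + 5). Hence a·b ≡ 15x^2 + 5x + 5 (mod f). (F_17[x]/(f) is a field with 17^3 = 4913 elements since f is irreducible of degree 3.)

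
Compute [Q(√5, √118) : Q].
[Q(√5, √118) : Q] = 4

[Q(√5):Q] = 2 (min poly x^2 - 5, irreducible since 5 is squarefree > 1). For the top step, suppose √118 ∈ Q(√5), say √118 = c + d√5 with c, d ∈ Q. Squaring: 118 = c^2 + 5d^2 + 2cd√5. Since √5 ∉ Q this forces 2cd = 0. If d = 0 then √118 = c ∈ Q, contradicting 118 squarefree > 1. If c = 0 then 118 = 5d^2, so 5·118 = (5d)^2 is a perfect square in Q — but 5·118 = 590 is not a perfect square (since 5 and 118 are distinct squarefree integers). Contradiction. Hence √118 ∉ Q(√5), so x^2 - 118 stays irreducible over Q(√5) and [Q(√5, √118) : Q(√5)] = 2. By the tower law, [Q(√5, √118) : Q] = 2 · 2 = 4.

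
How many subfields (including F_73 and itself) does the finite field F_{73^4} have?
F_{73^4} has 3 subfields

The subfields of F_{p^n} are exactly the fields F_{p^d} for d | n (each is the fixed field of the unique index-d subgroup of Gal(F_{p^n}/F_p) ≅ Z/nZ). The divisors of n = 4 are {1, 2, 4}, giving 3 subfields: F_{73^1}, F_{73^2}, F_{73^4}.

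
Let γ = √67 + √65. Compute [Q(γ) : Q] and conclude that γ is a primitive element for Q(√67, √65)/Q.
[Q(γ) : Q] = 4 (equivalently, Q(γ) = Q(√67, √65))

Obviously Q(γ) ⊆ Q(√67, √65), and [Q(√67, √65):Q] = 4 (since 67, 65 are distinct squarefree integers > 1 with 4355 not a perfect square). To show equality we compute the minimal polynomial of γ. From γ = √67 + √65: γ^2 = 67 + 2√(4355) + 65 = 132 + 2√(4355), so γ^2 - 132 = 2√(4355); squaring, (γ^2 - 132)^2 = 4·4355, i.e. γ^4 - 264γ^2 + 17424 - 17420 = 0, i.e. γ^4 - 264γ^2 + 4 = 0. So γ is a root of x^4 - 264x^2 + 4. This polynomial is irreducible over Q: it has no rational root (each ±√67 ± √65 is irrational), and any factorization into two quadratics over Q would force √(4355) ∈ Q (pairing opposite roots) or √67, √65 ∈ Q (other pairings), all impossible. Hence [Q(γ):Q] = 4 = [Q(√67, √65):Q], so Q(γ) = Q(√67, √65).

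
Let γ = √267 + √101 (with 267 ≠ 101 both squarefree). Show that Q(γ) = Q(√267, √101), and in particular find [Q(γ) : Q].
[Q(γ) : Q] = 4 (equivalently, Q(γ) = Q(√267, √101))

Obviously Q(γ) ⊆ Q(√267, √101), and [Q(√267, √101):Q] = 4 (since 267, 101 are distinct squarefree integers > 1 with 26967 not a perfect square). To show equality we compute the minimal polynomial of γ. From γ = √267 + √101: γ^2 = 267 + 2√(26967) + 101 = 368 + 2√(26967), so γ^2 - 368 = 2√(26967); squaring, (γ^2 - 368)^2 = 4·26967, i.e. γ^4 - 736γ^2 + 135424 - 107868 = 0, i.e. γ^4 - 736γ^2 + 27556 = 0. So γ is a root of x^4 - 736x^2 + 27556. This polynomial is irreducible over Q: it has no rational root (each ±√267 ± √101 is irrational), and any factorization into two quadratics over Q would force √(26967) ∈ Q (pairing opposite roots) or √267, √101 ∈ Q (other pairings), all impossible. Hence [Q(γ):Q] = 4 = [Q(√267, √101):Q], so Q(γ) = Q(√267, √101).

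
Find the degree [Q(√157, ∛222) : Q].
[Q(√157, ∛222) : Q] = 6

Let L = Q(√157, ∛222). Since Q(√157) ⊂ L and [Q(√157):Q] = 2, the tower law gives 2 | [L:Q]. Likewise Q(∛222) ⊂ L with [Q(∛222):Q] = 3 (because 222 is not a perfect cube), so 3 | [L:Q]. As gcd(2,3) = 1, [L:Q] is divisible by 6. Conversely L is generated over Q by √157 and ∛222, so [L:Q] ≤ 2·3 = 6. Therefore [Q(√157, ∛222) : Q] = 6.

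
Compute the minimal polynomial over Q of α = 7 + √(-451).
m_α(x) = x^2 - 14x + 500

From α - 7 = √(-451), squaring gives (α - 7)^2 = -451, i.e. α^2 - 14α + 49 = -451, so α^2 - 14α + 500 = 0. The discriminant of x^2 - 14x + 500 is (-14)^2 - 4·(500) = 196 - 2000 = -1804, and 4·(-451) is not a perfect square in Q since -451 is squarefree and ≠ 1. Hence x^2 - 14x + 500 is irreducible over Q and is the minimal polynomial of α.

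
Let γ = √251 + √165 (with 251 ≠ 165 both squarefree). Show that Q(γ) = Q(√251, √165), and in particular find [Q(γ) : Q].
[Q(γ) : Q] = 4 (equivalently, Q(γ) = Q(√251, √165))

Obviously Q(γ) ⊆ Q(√251, √165), and [Q(√251, √165):Q] = 4 (since 251, 165 are distinct squarefree integers > 1 with 41415 not a perfect square). To show equality we compute the minimal polynomial of γ. From γ = √251 + √165: γ^2 = 251 + 2√(41415) + 165 = 416 + 2√(41415), so γ^2 - 416 = 2√(41415); squaring, (γ^2 - 416)^2 = 4·41415, i.e. γ^4 - 832γ^2 + 173056 - 165660 = 0, i.e. γ^4 - 832γ^2 + 7396 = 0. So γ is a root of x^4 - 832x^2 + 7396. This polynomial is irreducible over Q: it has no rational root (each ±√251 ± √165 is irrational), and any factorization into two quadratics over Q would force √(41415) ∈ Q (pairing opposite roots) or √251, √165 ∈ Q (other pairings), all impossible. Hence [Q(γ):Q] = 4 = [Q(√251, √165):Q], so Q(γ) = Q(√251, √165).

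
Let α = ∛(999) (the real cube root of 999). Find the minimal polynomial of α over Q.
m_α(x) = x^3 - 999

α satisfies α^3 = 999, so x^3 - 999 annihilates α. By the rational root test, a rational root p/q (in lowest terms) of x^3 - 999 would satisfy p^3 = 999 q^3, forcing q = 1 and p^3 = 999; but 999 is not a perfect cube, contradiction. A monic cubic over Q with no rational root is irreducible (any nontrivial factorization would include a linear factor). Hence x^3 - 999 is the minimal polynomial of α, and in particular [Q(α):Q] = 3.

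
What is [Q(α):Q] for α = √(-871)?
[Q(α):Q] = 2

[Q(α):Q] equals the degree of the minimal polynomial of α. Here α^2 = -871 and x^2 + 871 is irreducible (d = -871 is squarefree, ≠ 1, hence not a square), so deg(m_α) = 2. Thus [Q(α):Q] = 2.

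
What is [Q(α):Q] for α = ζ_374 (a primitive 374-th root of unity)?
[Q(α):Q] = 160

The minimal polynomial of ζ_374 over Q is the 374-th cyclotomic polynomial Φ_374(x), which is irreducible over Q and has degree φ(374) = 160. Hence [Q(α):Q] = φ(374) = 160.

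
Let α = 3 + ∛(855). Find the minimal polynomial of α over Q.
m_α(x) = x^3 - 9x^2 + 27x - 882

Set β = α - 3 = ∛(855), so β^3 = 855. Then (α - 3)^3 - 855 = 0, i.e. α is a root of g(x) = (x - 3)^3 - 855 = x^3 - 9x^2 + 27x - 882. Since g(x) = h(x - 3) where h(x) = x^3 - 855, and h is irreducible over Q (because 855 is not a perfect cube, so h has no rational root, and a monic cubic with no rational root is irreducible), g is also irreducible (irreducibility is preserved under the substitution x → x - 3). Hence m_α(x) = x^3 - 9x^2 + 27x - 882.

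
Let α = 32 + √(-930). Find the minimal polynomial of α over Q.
m_α(x) = x^2 - 64x + 1954

From α - 32 = √(-930), squaring gives (α - 32)^2 = -930, i.e. α^2 - 64α + 1024 = -930, so α^2 - 64α + 1954 = 0. The discriminant of x^2 - 64x + 1954 is (-64)^2 - 4·(1954) = 4096 - 7816 = -3720, and 4·(-930) is not a perfect square in Q since -930 is squarefree and ≠ 1. Hence x^2 - 64x + 1954 is irreducible over Q and is the minimal polynomial of α.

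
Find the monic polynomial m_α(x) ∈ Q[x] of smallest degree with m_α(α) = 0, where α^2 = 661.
m_α(x) = x^2 - 661

α satisfies α^2 - 661 = 0, so x^2 - 661 annihilates α. Since d = 661 is squarefree and ≠ 1, it is not a perfect square in Q, so x^2 - 661 has no rational root and is therefore irreducible over Q (a degree-2 polynomial over a field is irreducible iff it has no root). Hence m_α(x) = x^2 - 661.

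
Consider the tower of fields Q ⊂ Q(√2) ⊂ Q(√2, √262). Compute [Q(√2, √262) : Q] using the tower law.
[Q(√2, √262) : Q] = 4

[Q(√2):Q] = 2 (min poly x^2 - 2, irreducible since 2 is squarefree > 1). For the top step, suppose √262 ∈ Q(√2), say √262 = c + d√2 with c, d ∈ Q. Squaring: 262 = c^2 + 2d^2 + 2cd√2. Since √2 ∉ Q this forces 2cd = 0. If d = 0 then √262 = c ∈ Q, contradicting 262 squarefree > 1. If c = 0 then 262 = 2d^2, so 2·262 = (2d)^2 is a perfect square in Q — but 2·262 = 524 is not a perfect square (since 2 and 262 are distinct squarefree integers). Contradiction. Hence √262 ∉ Q(√2), so x^2 - 262 stays irreducible over Q(√2) and [Q(√2, √262) : Q(√2)] = 2. By the tower law, [Q(√2, √262) : Q] = 2 · 2 = 4.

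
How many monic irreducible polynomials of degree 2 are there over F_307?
There are 46971 monic irreducible polynomials of degree 2 over F_307

Each element of F_{307^2} that lies in no proper subfield is a root of exactly one monic irreducible of degree 2 over F_307, and each such polynomial has 2 distinct roots in F_{307^2}. By Möbius inversion the count is N_307(2) = (1/2) Σ_{d|2} μ(2/d) · 307^d = (1/2)(μ(2)·307^1 + μ(1)·307^2) = 93942/2 = 46971.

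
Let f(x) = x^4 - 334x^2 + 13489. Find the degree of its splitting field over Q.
[K : Q] = 4

Solving the quadratic in x^2: x^2 = (334 ± √(334^2 - 4·13489))/2 = (334 ± √57600)/2 = (334 ± 240)/2, giving x^2 = 287 or x^2 = 47. So f(x) = (x^2 - 287)(x^2 - 47) and the roots of f are ±√287, ±√47. Hence the splitting field is K = Q(√287, √47). Since 287 and 47 are distinct squarefree integers > 1, their product 13489 is not a perfect square, so √47 ∉ Q(√287). By the tower law [K:Q] = [Q(√287,√47):Q(√287)] · [Q(√287):Q] = 2 · 2 = 4.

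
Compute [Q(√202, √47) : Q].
[Q(√202, √47) : Q] = 4

[Q(√202):Q] = 2 (min poly x^2 - 202, irreducible since 202 is squarefree > 1). For the top step, suppose √47 ∈ Q(√202), say √47 = c + d√202 with c, d ∈ Q. Squaring: 47 = c^2 + 202d^2 + 2cd√202. Since √202 ∉ Q this forces 2cd = 0. If d = 0 then √47 = c ∈ Q, contradicting 47 squarefree > 1. If c = 0 then 47 = 202d^2, so 202·47 = (202d)^2 is a perfect square in Q — but 202·47 = 9494 is not a perfect square (since 202 and 47 are distinct squarefree integers). Contradiction. Hence √47 ∉ Q(√202), so x^2 - 47 stays irreducible over Q(√202) and [Q(√202, √47) : Q(√202)] = 2. By the tower law, [Q(√202, √47) : Q] = 2 · 2 = 4.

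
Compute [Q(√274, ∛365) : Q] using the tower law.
[Q(√274, ∛365) : Q] = 6

Let L = Q(√274, ∛365). Since Q(√274) ⊂ L and [Q(√274):Q] = 2, the tower law gives 2 | [L:Q]. Likewise Q(∛365) ⊂ L with [Q(∛365):Q] = 3 (because 365 is not a perfect cube), so 3 | [L:Q]. As gcd(2,3) = 1, [L:Q] is divisible by 6. Conversely L is generated over Q by √274 and ∛365, so [L:Q] ≤ 2·3 = 6. Therefore [Q(√274, ∛365) : Q] = 6.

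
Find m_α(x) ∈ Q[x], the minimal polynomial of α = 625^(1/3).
m_α(x) = x^3 - 625

α satisfies α^3 = 625, so x^3 - 625 annihilates α. By the rational root test, a rational root p/q (in lowest terms) of x^3 - 625 would satisfy p^3 = 625 q^3, forcing q = 1 and p^3 = 625; but 625 is not a perfect cube, contradiction. A monic cubic over Q with no rational root is irreducible (any nontrivial factorization would include a linear factor). Hence x^3 - 625 is the minimal polynomial of α, and in particular [Q(α):Q] = 3.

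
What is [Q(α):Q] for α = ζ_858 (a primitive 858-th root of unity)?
[Q(α):Q] = 240

The minimal polynomial of ζ_858 over Q is the 858-th cyclotomic polynomial Φ_858(x), which is irreducible over Q and has degree φ(858) = 240. Hence [Q(α):Q] = φ(858) = 240.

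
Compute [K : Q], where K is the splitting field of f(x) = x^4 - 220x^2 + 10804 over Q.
[K : Q] = 4

Solving the quadratic in x^2: x^2 = (220 ± √(220^2 - 4·10804))/2 = (220 ± √5184)/2 = (220 ± 72)/2, giving x^2 = 146 or x^2 = 74. So f(x) = (x^2 - 146)(x^2 - 74) and the roots of f are ±√146, ±√74. Hence the splitting field is K = Q(√146, √74). Since 146 and 74 are distinct squarefree integers > 1, their product 10804 is not a perfect square, so √74 ∉ Q(√146). By the tower law [K:Q] = [Q(√146,√74):Q(√146)] · [Q(√146):Q] = 2 · 2 = 4.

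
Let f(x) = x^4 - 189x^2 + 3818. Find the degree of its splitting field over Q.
[K : Q] = 4

Solving the quadratic in x^2: x^2 = (189 ± √(189^2 - 4·3818))/2 = (189 ± √20449)/2 = (189 ± 143)/2, giving x^2 = 166 or x^2 = 23. So f(x) = (x^2 - 166)(x^2 - 23) and the roots of f are ±√166, ±√23. Hence the splitting field is K = Q(√166, √23). Since 166 and 23 are distinct squarefree integers > 1, their product 3818 is not a perfect square, so √23 ∉ Q(√166). By the tower law [K:Q] = [Q(√166,√23):Q(√166)] · [Q(√166):Q] = 2 · 2 = 4.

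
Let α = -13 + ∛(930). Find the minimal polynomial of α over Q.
m_α(x) = x^3 + 39x^2 + 507x + 1267

Set β = α + 13 = ∛(930), so β^3 = 930. Then (α + 13)^3 - 930 = 0, i.e. α is a root of g(x) = (x + 13)^3 - 930 = x^3 + 39x^2 + 507x + 1267. Since g(x) = h(x + 13) where h(x) = x^3 - 930, and h is irreducible over Q (because 930 is not a perfect cube, so h has no rational root, and a monic cubic with no rational root is irreducible), g is also irreducible (irreducibility is preserved under the substitution x → x + 13). Hence m_α(x) = x^3 + 39x^2 + 507x + 1267.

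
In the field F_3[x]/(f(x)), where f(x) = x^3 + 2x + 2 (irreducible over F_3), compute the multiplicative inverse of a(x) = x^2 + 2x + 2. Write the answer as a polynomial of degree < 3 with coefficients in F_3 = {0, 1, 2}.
a(x)^(-1) ≡ 2x^2 (mod f(x))

Since f is irreducible over F_3, F_3[x]/(f) is a field and a(x) ≠ 0 has an inverse. Apply the extended Euclidean algorithm to f(x) and a(x) in F_3[x]: f(x) = (x + 1)·a(x) + (x);  a(x) = (x + 2)·(x) + (2). The last nonzero remainder is the constant 2 = gcd(f, a) in F_3. Back-substituting through the division chain expresses 2 = s(x)·a(x) + t(x)·f(x) with s(x) ≡ x^2 (mod f), so (x^2)·a(x) ≡ 2 (mod f). Multiplying by 2^(-1) ≡ 2 in F_3 gives a(x)^(-1) ≡ 2·(x^2) ≡ 2x^2 (mod f). Check: (x^2 + 2x + 2)·(2x^2) = 2x^4 + x^3 + x^2 ≡ 1 (mod x^3 + 2x + 2).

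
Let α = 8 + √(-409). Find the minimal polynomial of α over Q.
m_α(x) = x^2 - 16x + 473

From α - 8 = √(-409), squaring gives (α - 8)^2 = -409, i.e. α^2 - 16α + 64 = -409, so α^2 - 16α + 473 = 0. The discriminant of x^2 - 16x + 473 is (-16)^2 - 4·(473) = 256 - 1892 = -1636, and 4·(-409) is not a perfect square in Q since -409 is squarefree and ≠ 1. Hence x^2 - 16x + 473 is irreducible over Q and is the minimal polynomial of α.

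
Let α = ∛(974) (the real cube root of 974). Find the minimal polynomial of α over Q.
m_α(x) = x^3 - 974

α satisfies α^3 = 974, so x^3 - 974 annihilates α. By the rational root test, a rational root p/q (in lowest terms) of x^3 - 974 would satisfy p^3 = 974 q^3, forcing q = 1 and p^3 = 974; but 974 is not a perfect cube, contradiction. A monic cubic over Q with no rational root is irreducible (any nontrivial factorization would include a linear factor). Hence x^3 - 974 is the minimal polynomial of α, and in particular [Q(α):Q] = 3.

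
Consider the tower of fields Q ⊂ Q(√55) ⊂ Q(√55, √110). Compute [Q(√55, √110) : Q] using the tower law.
[Q(√55, √110) : Q] = 4

[Q(√55):Q] = 2 (min poly x^2 - 55, irreducible since 55 is squarefree > 1). For the top step, suppose √110 ∈ Q(√55), say √110 = c + d√55 with c, d ∈ Q. Squaring: 110 = c^2 + 55d^2 + 2cd√55. Since √55 ∉ Q this forces 2cd = 0. If d = 0 then √110 = c ∈ Q, contradicting 110 squarefree > 1. If c = 0 then 110 = 55d^2, so 55·110 = (55d)^2 is a perfect square in Q — but 55·110 = 6050 is not a perfect square (since 55 and 110 are distinct squarefree integers). Contradiction. Hence √110 ∉ Q(√55), so x^2 - 110 stays irreducible over Q(√55) and [Q(√55, √110) : Q(√55)] = 2. By the tower law, [Q(√55, √110) : Q] = 2 · 2 = 4.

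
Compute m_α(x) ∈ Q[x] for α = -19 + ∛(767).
m_α(x) = x^3 + 57x^2 + 1083x + 6092

Set β = α + 19 = ∛(767), so β^3 = 767. Then (α + 19)^3 - 767 = 0, i.e. α is a root of g(x) = (x + 19)^3 - 767 = x^3 + 57x^2 + 1083x + 6092. Since g(x) = h(x + 19) where h(x) = x^3 - 767, and h is irreducible over Q (because 767 is not a perfect cube, so h has no rational root, and a monic cubic with no rational root is irreducible), g is also irreducible (irreducibility is preserved under the substitution x → x + 19). Hence m_α(x) = x^3 + 57x^2 + 1083x + 6092.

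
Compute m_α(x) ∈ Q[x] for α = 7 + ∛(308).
m_α(x) = x^3 - 21x^2 + 147x - 651

Set β = α - 7 = ∛(308), so β^3 = 308. Then (α - 7)^3 - 308 = 0, i.e. α is a root of g(x) = (x - 7)^3 - 308 = x^3 - 21x^2 + 147x - 651. Since g(x) = h(x - 7) where h(x) = x^3 - 308, and h is irreducible over Q (because 308 is not a perfect cube, so h has no rational root, and a monic cubic with no rational root is irreducible), g is also irreducible (irreducibility is preserved under the substitution x → x - 7). Hence m_α(x) = x^3 - 21x^2 + 147x - 651.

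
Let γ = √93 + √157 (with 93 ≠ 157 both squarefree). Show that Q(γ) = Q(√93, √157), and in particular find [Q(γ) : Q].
[Q(γ) : Q] = 4 (equivalently, Q(γ) = Q(√93, √157))

Obviously Q(γ) ⊆ Q(√93, √157), and [Q(√93, √157):Q] = 4 (since 93, 157 are distinct squarefree integers > 1 with 14601 not a perfect square). To show equality we compute the minimal polynomial of γ. From γ = √93 + √157: γ^2 = 93 + 2√(14601) + 157 = 250 + 2√(14601), so γ^2 - 250 = 2√(14601); squaring, (γ^2 - 250)^2 = 4·14601, i.e. γ^4 - 500γ^2 + 62500 - 58404 = 0, i.e. γ^4 - 500γ^2 + 4096 = 0. So γ is a root of x^4 - 500x^2 + 4096. This polynomial is irreducible over Q: it has no rational root (each ±√93 ± √157 is irrational), and any factorization into two quadratics over Q would force √(14601) ∈ Q (pairing opposite roots) or √93, √157 ∈ Q (other pairings), all impossible. Hence [Q(γ):Q] = 4 = [Q(√93, √157):Q], so Q(γ) = Q(√93, √157).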